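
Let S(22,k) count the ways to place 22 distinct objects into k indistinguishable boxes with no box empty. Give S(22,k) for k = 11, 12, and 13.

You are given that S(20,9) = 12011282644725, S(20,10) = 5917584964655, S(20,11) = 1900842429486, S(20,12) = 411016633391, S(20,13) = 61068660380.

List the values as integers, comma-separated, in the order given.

r21: T_21,10=10×5917584964655+12011282644725=71187132291275; T_21,11=11×1900842429486+5917584964655=26826851689001; T_21,12=12×411016633391+1900842429486=6833042030178; T_21,13=13×61068660380+411016633391=1204909218331
r22: T_22,11=11×26826851689001+71187132291275=366282500870286; T_22,12=12×6833042030178+26826851689001=108823356051137; T_22,13=13×1204909218331+6833042030178=22496861868481
Read S(22,11) = 366282500870286, S(22,12) = 108823356051137, S(22,13) = 22496861868481.

366282500870286, 108823356051137, 22496861868481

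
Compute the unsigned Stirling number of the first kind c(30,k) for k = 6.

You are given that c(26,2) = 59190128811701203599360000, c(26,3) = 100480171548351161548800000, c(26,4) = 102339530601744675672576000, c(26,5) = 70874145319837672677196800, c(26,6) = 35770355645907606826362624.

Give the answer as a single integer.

@27  (27,3):100480171548351161548800000·26+59190128811701203599360000→2671674589068831403868160000, (27,4):102339530601744675672576000·26+100480171548351161548800000→2761307967193712729035776000, (27,5):70874145319837672677196800·26+102339530601744675672576000→1945067308917524165279692800, (27,6):35770355645907606826362624·26+70874145319837672677196800→1000903392113435450162625024
@28  (28,4):2761307967193712729035776000·27+2671674589068831403868160000→77226989703299075087834112000, (28,5):1945067308917524165279692800·27+2761307967193712729035776000→55278125307966865191587481600, (28,6):1000903392113435450162625024·27+1945067308917524165279692800→28969458895980281319670568448
@29  (29,5):55278125307966865191587481600·28+77226989703299075087834112000→1625014498326371300452283596800, (29,6):28969458895980281319670568448·28+55278125307966865191587481600→866422974395414742142363398144
@30  (30,6):866422974395414742142363398144·29+1625014498326371300452283596800→26751280755793398822580822142976
Read c(30,6) = 26751280755793398822580822142976.

26751280755793398822580822142976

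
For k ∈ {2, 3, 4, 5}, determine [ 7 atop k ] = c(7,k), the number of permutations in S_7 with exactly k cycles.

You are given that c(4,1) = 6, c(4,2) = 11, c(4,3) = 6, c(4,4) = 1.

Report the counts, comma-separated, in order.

r5: T_5,1=4×6+0=24; T_5,2=4×11+6=50; T_5,3=4×6+11=35; T_5,4=4×1+6=10; T_5,5=4×0+1=1
r6: T_6,1=5×24+0=120; T_6,2=5×50+24=274; T_6,3=5×35+50=225; T_6,4=5×10+35=85; T_6,5=5×1+10=15
r7: T_7,2=6×274+120=1764; T_7,3=6×225+274=1624; T_7,4=6×85+225=735; T_7,5=6×15+85=175
Read c(7,2) = 1764, c(7,3) = 1624, c(7,4) = 735, c(7,5) = 175.

1764, 1624, 735, 175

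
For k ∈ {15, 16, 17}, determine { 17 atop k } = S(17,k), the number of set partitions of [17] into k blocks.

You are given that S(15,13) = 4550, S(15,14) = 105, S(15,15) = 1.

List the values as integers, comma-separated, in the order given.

@16  (16,14):105·14+4550→6020, (16,15):1·15+105→120, (16,16):0·16+1→1
@17  (17,15):120·15+6020→7820, (17,16):1·16+120→136, (17,17):0·17+1→1
Read S(17,15) = 7820, S(17,16) = 136, S(17,17) = 1.

7820, 136, 1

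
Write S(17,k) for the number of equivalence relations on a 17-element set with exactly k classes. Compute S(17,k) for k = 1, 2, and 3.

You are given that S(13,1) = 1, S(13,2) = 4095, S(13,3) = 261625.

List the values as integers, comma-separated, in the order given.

@14  (14,1):1·1+0→1, (14,2):4095·2+1→8191, (14,3):261625·3+4095→788970
@15  (15,1):1·1+0→1, (15,2):8191·2+1→16383, (15,3):788970·3+8191→2375101
@16  (16,1):1·1+0→1, (16,2):16383·2+1→32767, (16,3):2375101·3+16383→7141686
@17  (17,1):1·1+0→1, (17,2):32767·2+1→65535, (17,3):7141686·3+32767→21457825
Read S(17,1) = 1, S(17,2) = 65535, S(17,3) = 21457825.

1, 65535, 21457825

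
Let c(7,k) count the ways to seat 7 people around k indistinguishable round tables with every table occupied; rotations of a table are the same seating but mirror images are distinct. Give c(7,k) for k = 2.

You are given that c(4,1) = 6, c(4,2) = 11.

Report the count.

1764

i=5: T(5,1)=0+4·6=24 | T(5,2)=6+4·11=50
i=6: T(6,1)=0+5·24=120 | T(6,2)=24+5·50=274
i=7: T(7,2)=120+6·274=1764
Read c(7,2) = 1764.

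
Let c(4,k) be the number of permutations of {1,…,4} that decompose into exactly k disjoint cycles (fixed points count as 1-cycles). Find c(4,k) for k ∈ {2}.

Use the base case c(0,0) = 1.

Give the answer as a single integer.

11

row 1: T[1][1]=0·0+1=1
row 2: T[2][1]=1·1+0=1  T[2][2]=1·0+1=1
row 3: T[3][1]=2·1+0=2  T[3][2]=2·1+1=3
row 4: T[4][2]=3·3+2=11
Read c(4,2) = 11.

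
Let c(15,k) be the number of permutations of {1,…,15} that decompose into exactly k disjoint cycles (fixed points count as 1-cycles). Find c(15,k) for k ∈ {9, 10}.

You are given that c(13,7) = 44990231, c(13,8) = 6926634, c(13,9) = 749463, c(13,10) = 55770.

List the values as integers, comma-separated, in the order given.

368411615, 37312275

i=14: T(14,8)=44990231+13·6926634=135036473 | T(14,9)=6926634+13·749463=16669653 | T(14,10)=749463+13·55770=1474473
i=15: T(15,9)=135036473+14·16669653=368411615 | T(15,10)=16669653+14·1474473=37312275
Read c(15,9) = 368411615, c(15,10) = 37312275.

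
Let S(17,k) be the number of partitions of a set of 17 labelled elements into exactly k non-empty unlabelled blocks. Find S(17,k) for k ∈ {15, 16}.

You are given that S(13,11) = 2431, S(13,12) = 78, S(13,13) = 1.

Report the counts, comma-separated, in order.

[14] T[14,12]:12*78+2431=3367 · T[14,13]:13*1+78=91 · T[14,14]:14*0+1=1
[15] T[15,13]:13*91+3367=4550 · T[15,14]:14*1+91=105 · T[15,15]:15*0+1=1
[16] T[16,14]:14*105+4550=6020 · T[16,15]:15*1+105=120 · T[16,16]:16*0+1=1
[17] T[17,15]:15*120+6020=7820 · T[17,16]:16*1+120=136
Read S(17,15) = 7820, S(17,16) = 136.

7820, 136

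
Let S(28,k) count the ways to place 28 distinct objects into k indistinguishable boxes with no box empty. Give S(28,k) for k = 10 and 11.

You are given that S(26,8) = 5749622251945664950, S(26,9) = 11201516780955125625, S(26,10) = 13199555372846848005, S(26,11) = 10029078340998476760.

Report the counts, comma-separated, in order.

1538533978374777852325, 1501910658871554621690

row 27: T[27][9]=9·11201516780955125625+5749622251945664950=106563273280541795575  T[27][10]=10·13199555372846848005+11201516780955125625=143197070509423605675  T[27][11]=11·10029078340998476760+13199555372846848005=123519417123830092365
row 28: T[28][10]=10·143197070509423605675+106563273280541795575=1538533978374777852325  T[28][11]=11·123519417123830092365+143197070509423605675=1501910658871554621690
Read S(28,10) = 1538533978374777852325, S(28,11) = 1501910658871554621690.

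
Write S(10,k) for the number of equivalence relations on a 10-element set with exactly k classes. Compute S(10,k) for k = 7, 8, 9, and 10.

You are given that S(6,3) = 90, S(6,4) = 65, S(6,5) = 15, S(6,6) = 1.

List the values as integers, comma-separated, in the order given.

i=7: T(7,4)=90+4·65=350 | T(7,5)=65+5·15=140 | T(7,6)=15+6·1=21 | T(7,7)=1+7·0=1
i=8: T(8,5)=350+5·140=1050 | T(8,6)=140+6·21=266 | T(8,7)=21+7·1=28 | T(8,8)=1+8·0=1
i=9: T(9,6)=1050+6·266=2646 | T(9,7)=266+7·28=462 | T(9,8)=28+8·1=36 | T(9,9)=1+9·0=1
i=10: T(10,7)=2646+7·462=5880 | T(10,8)=462+8·36=750 | T(10,9)=36+9·1=45 | T(10,10)=1+10·0=1
Read S(10,7) = 5880, S(10,8) = 750, S(10,9) = 45, S(10,10) = 1.

5880, 750, 45, 1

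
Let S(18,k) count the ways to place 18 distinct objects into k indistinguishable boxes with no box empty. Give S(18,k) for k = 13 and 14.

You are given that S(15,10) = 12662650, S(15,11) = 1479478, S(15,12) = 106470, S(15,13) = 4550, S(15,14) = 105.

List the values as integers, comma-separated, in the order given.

row 16: T[16][11]=11·1479478+12662650=28936908  T[16][12]=12·106470+1479478=2757118  T[16][13]=13·4550+106470=165620  T[16][14]=14·105+4550=6020
row 17: T[17][12]=12·2757118+28936908=62022324  T[17][13]=13·165620+2757118=4910178  T[17][14]=14·6020+165620=249900
row 18: T[18][13]=13·4910178+62022324=125854638  T[18][14]=14·249900+4910178=8408778
Read S(18,13) = 125854638, S(18,14) = 8408778.

125854638, 8408778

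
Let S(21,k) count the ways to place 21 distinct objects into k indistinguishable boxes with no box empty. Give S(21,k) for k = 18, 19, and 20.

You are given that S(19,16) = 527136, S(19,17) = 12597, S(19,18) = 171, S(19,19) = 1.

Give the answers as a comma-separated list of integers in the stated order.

1023435, 19285, 210

row 20: T[20][17]=17·12597+527136=741285  T[20][18]=18·171+12597=15675  T[20][19]=19·1+171=190  T[20][20]=20·0+1=1
row 21: T[21][18]=18·15675+741285=1023435  T[21][19]=19·190+15675=19285  T[21][20]=20·1+190=210
Read S(21,18) = 1023435, S(21,19) = 19285, S(21,20) = 210.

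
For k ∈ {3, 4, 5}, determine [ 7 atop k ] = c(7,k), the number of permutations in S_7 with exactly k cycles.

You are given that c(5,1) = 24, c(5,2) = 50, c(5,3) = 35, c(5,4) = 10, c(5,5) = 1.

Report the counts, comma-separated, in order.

i=6: T(6,2)=24+5·50=274 | T(6,3)=50+5·35=225 | T(6,4)=35+5·10=85 | T(6,5)=10+5·1=15
i=7: T(7,3)=274+6·225=1624 | T(7,4)=225+6·85=735 | T(7,5)=85+6·15=175
Read c(7,3) = 1624, c(7,4) = 735, c(7,5) = 175.

1624, 735, 175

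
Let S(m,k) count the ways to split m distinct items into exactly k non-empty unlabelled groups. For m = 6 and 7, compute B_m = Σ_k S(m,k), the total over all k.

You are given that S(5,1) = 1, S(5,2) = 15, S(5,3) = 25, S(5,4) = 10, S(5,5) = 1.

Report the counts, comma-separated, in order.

203, 877

@6  (6,1):1·1+0→1, (6,2):15·2+1→31, (6,3):25·3+15→90, (6,4):10·4+25→65, (6,5):1·5+10→15, (6,6):0·6+1→1
@7  (7,1):1·1+0→1, (7,2):31·2+1→63, (7,3):90·3+31→301, (7,4):65·4+90→350, (7,5):15·5+65→140, (7,6):1·6+15→21, (7,7):0·7+1→1
B_6 = ΣS(6,k) = 1+31+90+65+15+1 = 203
B_7 = ΣS(7,k) = 1+63+301+350+140+21+1 = 877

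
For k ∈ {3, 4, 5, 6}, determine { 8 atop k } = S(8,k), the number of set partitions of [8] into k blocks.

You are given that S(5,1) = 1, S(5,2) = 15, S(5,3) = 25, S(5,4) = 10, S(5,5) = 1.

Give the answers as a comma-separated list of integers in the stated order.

[6] T[6,1]:1*1+0=1 · T[6,2]:2*15+1=31 · T[6,3]:3*25+15=90 · T[6,4]:4*10+25=65 · T[6,5]:5*1+10=15 · T[6,6]:6*0+1=1
[7] T[7,2]:2*31+1=63 · T[7,3]:3*90+31=301 · T[7,4]:4*65+90=350 · T[7,5]:5*15+65=140 · T[7,6]:6*1+15=21
[8] T[8,3]:3*301+63=966 · T[8,4]:4*350+301=1701 · T[8,5]:5*140+350=1050 · T[8,6]:6*21+140=266
Read S(8,3) = 966, S(8,4) = 1701, S(8,5) = 1050, S(8,6) = 266.

966, 1701, 1050, 266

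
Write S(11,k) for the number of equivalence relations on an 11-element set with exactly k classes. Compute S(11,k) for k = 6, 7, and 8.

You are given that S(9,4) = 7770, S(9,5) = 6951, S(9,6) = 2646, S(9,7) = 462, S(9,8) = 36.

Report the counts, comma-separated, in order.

i=10: T(10,5)=7770+5·6951=42525 | T(10,6)=6951+6·2646=22827 | T(10,7)=2646+7·462=5880 | T(10,8)=462+8·36=750
i=11: T(11,6)=42525+6·22827=179487 | T(11,7)=22827+7·5880=63987 | T(11,8)=5880+8·750=11880
Read S(11,6) = 179487, S(11,7) = 63987, S(11,8) = 11880.

179487, 63987, 11880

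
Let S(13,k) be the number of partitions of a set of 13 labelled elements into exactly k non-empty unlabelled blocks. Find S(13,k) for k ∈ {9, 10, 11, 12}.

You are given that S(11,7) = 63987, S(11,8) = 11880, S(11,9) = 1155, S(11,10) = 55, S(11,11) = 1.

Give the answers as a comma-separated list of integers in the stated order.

359502, 39325, 2431, 78

r12: T_12,8=8×11880+63987=159027; T_12,9=9×1155+11880=22275; T_12,10=10×55+1155=1705; T_12,11=11×1+55=66; T_12,12=12×0+1=1
r13: T_13,9=9×22275+159027=359502; T_13,10=10×1705+22275=39325; T_13,11=11×66+1705=2431; T_13,12=12×1+66=78
Read S(13,9) = 359502, S(13,10) = 39325, S(13,11) = 2431, S(13,12) = 78.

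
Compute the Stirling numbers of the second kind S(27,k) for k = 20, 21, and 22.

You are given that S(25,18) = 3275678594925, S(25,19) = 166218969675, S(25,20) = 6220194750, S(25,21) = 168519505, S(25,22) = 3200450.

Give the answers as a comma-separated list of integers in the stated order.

r26: T_26,19=19×166218969675+3275678594925=6433839018750; T_26,20=20×6220194750+166218969675=290622864675; T_26,21=21×168519505+6220194750=9759104355; T_26,22=22×3200450+168519505=238929405
r27: T_27,20=20×290622864675+6433839018750=12246296312250; T_27,21=21×9759104355+290622864675=495564056130; T_27,22=22×238929405+9759104355=15015551265
Read S(27,20) = 12246296312250, S(27,21) = 495564056130, S(27,22) = 15015551265.

12246296312250, 495564056130, 15015551265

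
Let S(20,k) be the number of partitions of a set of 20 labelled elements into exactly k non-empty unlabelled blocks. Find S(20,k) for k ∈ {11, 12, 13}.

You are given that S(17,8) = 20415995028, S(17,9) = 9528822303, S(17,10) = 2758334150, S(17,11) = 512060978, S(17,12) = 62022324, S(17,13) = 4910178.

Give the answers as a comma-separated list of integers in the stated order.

row 18: T[18][9]=9·9528822303+20415995028=106175395755  T[18][10]=10·2758334150+9528822303=37112163803  T[18][11]=11·512060978+2758334150=8391004908  T[18][12]=12·62022324+512060978=1256328866  T[18][13]=13·4910178+62022324=125854638
row 19: T[19][10]=10·37112163803+106175395755=477297033785  T[19][11]=11·8391004908+37112163803=129413217791  T[19][12]=12·1256328866+8391004908=23466951300  T[19][13]=13·125854638+1256328866=2892439160
row 20: T[20][11]=11·129413217791+477297033785=1900842429486  T[20][12]=12·23466951300+129413217791=411016633391  T[20][13]=13·2892439160+23466951300=61068660380
Read S(20,11) = 1900842429486, S(20,12) = 411016633391, S(20,13) = 61068660380.

1900842429486, 411016633391, 61068660380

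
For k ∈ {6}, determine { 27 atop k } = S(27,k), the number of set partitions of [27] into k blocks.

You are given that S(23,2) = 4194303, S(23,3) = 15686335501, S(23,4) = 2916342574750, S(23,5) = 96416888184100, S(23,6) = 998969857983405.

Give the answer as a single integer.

row 24: T[24][3]=3·15686335501+4194303=47063200806  T[24][4]=4·2916342574750+15686335501=11681056634501  T[24][5]=5·96416888184100+2916342574750=485000783495250  T[24][6]=6·998969857983405+96416888184100=6090236036084530
row 25: T[25][4]=4·11681056634501+47063200806=46771289738810  T[25][5]=5·485000783495250+11681056634501=2436684974110751  T[25][6]=6·6090236036084530+485000783495250=37026417000002430
row 26: T[26][5]=5·2436684974110751+46771289738810=12230196160292565  T[26][6]=6·37026417000002430+2436684974110751=224595186974125331
row 27: T[27][6]=6·224595186974125331+12230196160292565=1359801318005044551
Read S(27,6) = 1359801318005044551.

1359801318005044551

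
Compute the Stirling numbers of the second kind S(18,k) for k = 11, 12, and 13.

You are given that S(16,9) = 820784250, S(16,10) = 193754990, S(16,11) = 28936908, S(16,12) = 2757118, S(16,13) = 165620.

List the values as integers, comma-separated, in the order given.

i=17: T(17,10)=820784250+10·193754990=2758334150 | T(17,11)=193754990+11·28936908=512060978 | T(17,12)=28936908+12·2757118=62022324 | T(17,13)=2757118+13·165620=4910178
i=18: T(18,11)=2758334150+11·512060978=8391004908 | T(18,12)=512060978+12·62022324=1256328866 | T(18,13)=62022324+13·4910178=125854638
Read S(18,11) = 8391004908, S(18,12) = 1256328866, S(18,13) = 125854638.

8391004908, 1256328866, 125854638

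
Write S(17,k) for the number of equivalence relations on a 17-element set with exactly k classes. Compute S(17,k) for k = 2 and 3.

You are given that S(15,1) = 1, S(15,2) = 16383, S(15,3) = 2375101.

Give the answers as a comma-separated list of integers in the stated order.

r16: T_16,1=1×1+0=1; T_16,2=2×16383+1=32767; T_16,3=3×2375101+16383=7141686
r17: T_17,2=2×32767+1=65535; T_17,3=3×7141686+32767=21457825
Read S(17,2) = 65535, S(17,3) = 21457825.

65535, 21457825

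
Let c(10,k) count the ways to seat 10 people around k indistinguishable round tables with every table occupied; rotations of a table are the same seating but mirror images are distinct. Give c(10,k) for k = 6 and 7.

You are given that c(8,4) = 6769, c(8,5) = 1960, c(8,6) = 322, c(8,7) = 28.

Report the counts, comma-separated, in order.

63273, 9450

@9  (9,5):1960·8+6769→22449, (9,6):322·8+1960→4536, (9,7):28·8+322→546
@10  (10,6):4536·9+22449→63273, (10,7):546·9+4536→9450
Read c(10,6) = 63273, c(10,7) = 9450.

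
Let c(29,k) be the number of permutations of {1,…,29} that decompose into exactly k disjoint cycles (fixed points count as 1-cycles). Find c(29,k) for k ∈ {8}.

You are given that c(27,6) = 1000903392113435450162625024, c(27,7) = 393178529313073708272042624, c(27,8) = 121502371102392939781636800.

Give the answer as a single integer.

r28: T_28,7=27×393178529313073708272042624+1000903392113435450162625024=11616723683566425573507775872; T_28,8=27×121502371102392939781636800+393178529313073708272042624=3673742549077683082376236224
r29: T_29,8=28×3673742549077683082376236224+11616723683566425573507775872=114481515057741551880042390144
Read c(29,8) = 114481515057741551880042390144.

114481515057741551880042390144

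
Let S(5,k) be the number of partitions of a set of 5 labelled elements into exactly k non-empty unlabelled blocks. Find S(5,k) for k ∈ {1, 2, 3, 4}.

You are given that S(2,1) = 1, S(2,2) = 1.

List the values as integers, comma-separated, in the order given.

1, 15, 25, 10

row 3: T[3][1]=1·1+0=1  T[3][2]=2·1+1=3  T[3][3]=3·0+1=1
row 4: T[4][1]=1·1+0=1  T[4][2]=2·3+1=7  T[4][3]=3·1+3=6  T[4][4]=4·0+1=1
row 5: T[5][1]=1·1+0=1  T[5][2]=2·7+1=15  T[5][3]=3·6+7=25  T[5][4]=4·1+6=10
Read S(5,1) = 1, S(5,2) = 15, S(5,3) = 25, S(5,4) = 10.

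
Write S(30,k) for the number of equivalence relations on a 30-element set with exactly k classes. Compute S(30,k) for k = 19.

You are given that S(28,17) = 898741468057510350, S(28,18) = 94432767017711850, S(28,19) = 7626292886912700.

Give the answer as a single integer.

7145845579888333500

[29] T[29,18]:18*94432767017711850+898741468057510350=2598531274376323650 · T[29,19]:19*7626292886912700+94432767017711850=239332331869053150
[30] T[30,19]:19*239332331869053150+2598531274376323650=7145845579888333500
Read S(30,19) = 7145845579888333500.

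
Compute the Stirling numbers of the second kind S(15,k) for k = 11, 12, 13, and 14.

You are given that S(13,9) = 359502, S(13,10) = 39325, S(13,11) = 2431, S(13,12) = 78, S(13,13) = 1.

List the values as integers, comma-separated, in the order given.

1479478, 106470, 4550, 105

row 14: T[14][10]=10·39325+359502=752752  T[14][11]=11·2431+39325=66066  T[14][12]=12·78+2431=3367  T[14][13]=13·1+78=91  T[14][14]=14·0+1=1
row 15: T[15][11]=11·66066+752752=1479478  T[15][12]=12·3367+66066=106470  T[15][13]=13·91+3367=4550  T[15][14]=14·1+91=105
Read S(15,11) = 1479478, S(15,12) = 106470, S(15,13) = 4550, S(15,14) = 105.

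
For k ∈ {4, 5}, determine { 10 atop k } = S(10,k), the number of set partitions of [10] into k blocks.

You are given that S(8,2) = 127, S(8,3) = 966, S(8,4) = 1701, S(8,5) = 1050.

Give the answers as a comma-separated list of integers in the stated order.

r9: T_9,3=3×966+127=3025; T_9,4=4×1701+966=7770; T_9,5=5×1050+1701=6951
r10: T_10,4=4×7770+3025=34105; T_10,5=5×6951+7770=42525
Read S(10,4) = 34105, S(10,5) = 42525.

34105, 42525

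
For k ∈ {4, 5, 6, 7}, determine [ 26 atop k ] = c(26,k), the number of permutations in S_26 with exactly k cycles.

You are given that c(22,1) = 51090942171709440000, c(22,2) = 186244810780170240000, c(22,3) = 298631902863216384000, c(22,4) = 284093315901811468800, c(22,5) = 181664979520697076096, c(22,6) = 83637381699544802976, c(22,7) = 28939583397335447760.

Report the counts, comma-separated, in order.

102339530601744675672576000, 70874145319837672677196800, 35770355645907606826362624, 13746468217967926978680000

r23: T_23,1=22×51090942171709440000+0=1124000727777607680000; T_23,2=22×186244810780170240000+51090942171709440000=4148476779335454720000; T_23,3=22×298631902863216384000+186244810780170240000=6756146673770930688000; T_23,4=22×284093315901811468800+298631902863216384000=6548684852703068697600; T_23,5=22×181664979520697076096+284093315901811468800=4280722865357147142912; T_23,6=22×83637381699544802976+181664979520697076096=2021687376910682741568; T_23,7=22×28939583397335447760+83637381699544802976=720308216440924653696
r24: T_24,2=23×4148476779335454720000+1124000727777607680000=96538966652493066240000; T_24,3=23×6756146673770930688000+4148476779335454720000=159539850276066860544000; T_24,4=23×6548684852703068697600+6756146673770930688000=157375898285941510732800; T_24,5=23×4280722865357147142912+6548684852703068697600=105005310755917452984576; T_24,6=23×2021687376910682741568+4280722865357147142912=50779532534302850198976; T_24,7=23×720308216440924653696+2021687376910682741568=18588776355051949776576
r25: T_25,3=24×159539850276066860544000+96538966652493066240000=3925495373278097719296000; T_25,4=24×157375898285941510732800+159539850276066860544000=3936561409138663118131200; T_25,5=24×105005310755917452984576+157375898285941510732800=2677503356427960382362624; T_25,6=24×50779532534302850198976+105005310755917452984576=1323714091579185857760000; T_25,7=24×18588776355051949776576+50779532534302850198976=496910165055549644836800
r26: T_26,4=25×3936561409138663118131200+3925495373278097719296000=102339530601744675672576000; T_26,5=25×2677503356427960382362624+3936561409138663118131200=70874145319837672677196800; T_26,6=25×1323714091579185857760000+2677503356427960382362624=35770355645907606826362624; T_26,7=25×496910165055549644836800+1323714091579185857760000=13746468217967926978680000
Read c(26,4) = 102339530601744675672576000, c(26,5) = 70874145319837672677196800, c(26,6) = 35770355645907606826362624, c(26,7) = 13746468217967926978680000.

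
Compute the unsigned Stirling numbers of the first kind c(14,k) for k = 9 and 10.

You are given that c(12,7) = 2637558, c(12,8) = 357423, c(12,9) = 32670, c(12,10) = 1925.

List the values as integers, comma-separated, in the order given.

16669653, 1474473

row 13: T[13][8]=12·357423+2637558=6926634  T[13][9]=12·32670+357423=749463  T[13][10]=12·1925+32670=55770
row 14: T[14][9]=13·749463+6926634=16669653  T[14][10]=13·55770+749463=1474473
Read c(14,9) = 16669653, c(14,10) = 1474473.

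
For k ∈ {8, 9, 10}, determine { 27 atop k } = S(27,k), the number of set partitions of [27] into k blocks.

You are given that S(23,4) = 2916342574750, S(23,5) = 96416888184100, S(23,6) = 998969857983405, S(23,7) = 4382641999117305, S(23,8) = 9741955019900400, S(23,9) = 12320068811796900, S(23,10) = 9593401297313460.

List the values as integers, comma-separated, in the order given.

47628831813556336200, 106563273280541795575, 143197070509423605675

[24] T[24,5]:5*96416888184100+2916342574750=485000783495250 · T[24,6]:6*998969857983405+96416888184100=6090236036084530 · T[24,7]:7*4382641999117305+998969857983405=31677463851804540 · T[24,8]:8*9741955019900400+4382641999117305=82318282158320505 · T[24,9]:9*12320068811796900+9741955019900400=120622574326072500 · T[24,10]:10*9593401297313460+12320068811796900=108254081784931500
[25] T[25,6]:6*6090236036084530+485000783495250=37026417000002430 · T[25,7]:7*31677463851804540+6090236036084530=227832482998716310 · T[25,8]:8*82318282158320505+31677463851804540=690223721118368580 · T[25,9]:9*120622574326072500+82318282158320505=1167921451092973005 · T[25,10]:10*108254081784931500+120622574326072500=1203163392175387500
[26] T[26,7]:7*227832482998716310+37026417000002430=1631853797991016600 · T[26,8]:8*690223721118368580+227832482998716310=5749622251945664950 · T[26,9]:9*1167921451092973005+690223721118368580=11201516780955125625 · T[26,10]:10*1203163392175387500+1167921451092973005=13199555372846848005
[27] T[27,8]:8*5749622251945664950+1631853797991016600=47628831813556336200 · T[27,9]:9*11201516780955125625+5749622251945664950=106563273280541795575 · T[27,10]:10*13199555372846848005+11201516780955125625=143197070509423605675
Read S(27,8) = 47628831813556336200, S(27,9) = 106563273280541795575, S(27,10) = 143197070509423605675.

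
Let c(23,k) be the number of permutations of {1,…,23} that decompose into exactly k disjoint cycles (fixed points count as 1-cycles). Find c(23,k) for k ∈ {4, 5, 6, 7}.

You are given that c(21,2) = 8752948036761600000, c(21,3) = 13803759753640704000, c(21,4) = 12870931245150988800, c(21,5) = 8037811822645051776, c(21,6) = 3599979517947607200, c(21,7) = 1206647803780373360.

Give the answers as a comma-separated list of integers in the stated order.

6548684852703068697600, 4280722865357147142912, 2021687376910682741568, 720308216440924653696

[22] T[22,3]:21*13803759753640704000+8752948036761600000=298631902863216384000 · T[22,4]:21*12870931245150988800+13803759753640704000=284093315901811468800 · T[22,5]:21*8037811822645051776+12870931245150988800=181664979520697076096 · T[22,6]:21*3599979517947607200+8037811822645051776=83637381699544802976 · T[22,7]:21*1206647803780373360+3599979517947607200=28939583397335447760
[23] T[23,4]:22*284093315901811468800+298631902863216384000=6548684852703068697600 · T[23,5]:22*181664979520697076096+284093315901811468800=4280722865357147142912 · T[23,6]:22*83637381699544802976+181664979520697076096=2021687376910682741568 · T[23,7]:22*28939583397335447760+83637381699544802976=720308216440924653696
Read c(23,4) = 6548684852703068697600, c(23,5) = 4280722865357147142912, c(23,6) = 2021687376910682741568, c(23,7) = 720308216440924653696.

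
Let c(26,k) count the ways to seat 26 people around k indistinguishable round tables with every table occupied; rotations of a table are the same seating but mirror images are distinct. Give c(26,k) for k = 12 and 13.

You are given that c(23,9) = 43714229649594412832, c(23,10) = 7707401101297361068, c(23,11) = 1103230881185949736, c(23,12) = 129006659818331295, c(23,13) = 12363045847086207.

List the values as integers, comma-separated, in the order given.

@24  (24,10):7707401101297361068·23+43714229649594412832→220984454979433717396, (24,11):1103230881185949736·23+7707401101297361068→33081711368574204996, (24,12):129006659818331295·23+1103230881185949736→4070384057007569521, (24,13):12363045847086207·23+129006659818331295→413356714301314056
@25  (25,11):33081711368574204996·24+220984454979433717396→1014945527825214637300, (25,12):4070384057007569521·24+33081711368574204996→130770928736755873500, (25,13):413356714301314056·24+4070384057007569521→13990945200239106865
@26  (26,12):130770928736755873500·25+1014945527825214637300→4284218746244111474800, (26,13):13990945200239106865·25+130770928736755873500→480544558742733545125
Read c(26,12) = 4284218746244111474800, c(26,13) = 480544558742733545125.

4284218746244111474800, 480544558742733545125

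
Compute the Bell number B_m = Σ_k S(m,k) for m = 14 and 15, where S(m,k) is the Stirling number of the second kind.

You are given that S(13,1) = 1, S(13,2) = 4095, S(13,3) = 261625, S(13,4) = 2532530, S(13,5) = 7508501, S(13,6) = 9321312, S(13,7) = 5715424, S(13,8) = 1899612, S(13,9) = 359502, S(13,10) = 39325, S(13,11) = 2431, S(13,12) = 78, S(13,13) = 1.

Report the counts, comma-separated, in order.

190899322, 1382958545

r14: T_14,1=1×1+0=1; T_14,2=2×4095+1=8191; T_14,3=3×261625+4095=788970; T_14,4=4×2532530+261625=10391745; T_14,5=5×7508501+2532530=40075035; T_14,6=6×9321312+7508501=63436373; T_14,7=7×5715424+9321312=49329280; T_14,8=8×1899612+5715424=20912320; T_14,9=9×359502+1899612=5135130; T_14,10=10×39325+359502=752752; T_14,11=11×2431+39325=66066; T_14,12=12×78+2431=3367; T_14,13=13×1+78=91; T_14,14=14×0+1=1
r15: T_15,1=1×1+0=1; T_15,2=2×8191+1=16383; T_15,3=3×788970+8191=2375101; T_15,4=4×10391745+788970=42355950; T_15,5=5×40075035+10391745=210766920; T_15,6=6×63436373+40075035=420693273; T_15,7=7×49329280+63436373=408741333; T_15,8=8×20912320+49329280=216627840; T_15,9=9×5135130+20912320=67128490; T_15,10=10×752752+5135130=12662650; T_15,11=11×66066+752752=1479478; T_15,12=12×3367+66066=106470; T_15,13=13×91+3367=4550; T_15,14=14×1+91=105; T_15,15=15×0+1=1
B_14 = ΣS(14,k) = 1+8191+788970+10391745+40075035+63436373+49329280+20912320+5135130+752752+66066+3367+91+1 = 190899322
B_15 = ΣS(15,k) = 1+16383+2375101+42355950+210766920+420693273+408741333+216627840+67128490+12662650+1479478+106470+4550+105+1 = 1382958545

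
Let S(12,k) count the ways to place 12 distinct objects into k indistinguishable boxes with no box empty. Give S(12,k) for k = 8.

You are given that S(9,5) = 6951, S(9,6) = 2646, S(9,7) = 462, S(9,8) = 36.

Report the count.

159027

@10  (10,6):2646·6+6951→22827, (10,7):462·7+2646→5880, (10,8):36·8+462→750
@11  (11,7):5880·7+22827→63987, (11,8):750·8+5880→11880
@12  (12,8):11880·8+63987→159027
Read S(12,8) = 159027.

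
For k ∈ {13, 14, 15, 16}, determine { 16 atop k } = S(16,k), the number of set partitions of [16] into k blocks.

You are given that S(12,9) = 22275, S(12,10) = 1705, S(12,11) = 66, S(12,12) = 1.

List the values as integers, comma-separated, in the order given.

r13: T_13,10=10×1705+22275=39325; T_13,11=11×66+1705=2431; T_13,12=12×1+66=78; T_13,13=13×0+1=1
r14: T_14,11=11×2431+39325=66066; T_14,12=12×78+2431=3367; T_14,13=13×1+78=91; T_14,14=14×0+1=1
r15: T_15,12=12×3367+66066=106470; T_15,13=13×91+3367=4550; T_15,14=14×1+91=105; T_15,15=15×0+1=1
r16: T_16,13=13×4550+106470=165620; T_16,14=14×105+4550=6020; T_16,15=15×1+105=120; T_16,16=16×0+1=1
Read S(16,13) = 165620, S(16,14) = 6020, S(16,15) = 120, S(16,16) = 1.

165620, 6020, 120, 1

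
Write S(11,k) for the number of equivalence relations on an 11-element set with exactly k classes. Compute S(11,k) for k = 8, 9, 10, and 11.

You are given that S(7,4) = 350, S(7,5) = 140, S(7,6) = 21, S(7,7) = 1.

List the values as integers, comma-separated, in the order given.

11880, 1155, 55, 1

row 8: T[8][5]=5·140+350=1050  T[8][6]=6·21+140=266  T[8][7]=7·1+21=28  T[8][8]=8·0+1=1
row 9: T[9][6]=6·266+1050=2646  T[9][7]=7·28+266=462  T[9][8]=8·1+28=36  T[9][9]=9·0+1=1
row 10: T[10][7]=7·462+2646=5880  T[10][8]=8·36+462=750  T[10][9]=9·1+36=45  T[10][10]=10·0+1=1
row 11: T[11][8]=8·750+5880=11880  T[11][9]=9·45+750=1155  T[11][10]=10·1+45=55  T[11][11]=11·0+1=1
Read S(11,8) = 11880, S(11,9) = 1155, S(11,10) = 55, S(11,11) = 1.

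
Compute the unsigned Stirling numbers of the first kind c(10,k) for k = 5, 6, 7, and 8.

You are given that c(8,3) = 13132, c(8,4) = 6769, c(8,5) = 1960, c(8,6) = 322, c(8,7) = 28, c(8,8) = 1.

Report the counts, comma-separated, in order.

row 9: T[9][4]=8·6769+13132=67284  T[9][5]=8·1960+6769=22449  T[9][6]=8·322+1960=4536  T[9][7]=8·28+322=546  T[9][8]=8·1+28=36
row 10: T[10][5]=9·22449+67284=269325  T[10][6]=9·4536+22449=63273  T[10][7]=9·546+4536=9450  T[10][8]=9·36+546=870
Read c(10,5) = 269325, c(10,6) = 63273, c(10,7) = 9450, c(10,8) = 870.

269325, 63273, 9450, 870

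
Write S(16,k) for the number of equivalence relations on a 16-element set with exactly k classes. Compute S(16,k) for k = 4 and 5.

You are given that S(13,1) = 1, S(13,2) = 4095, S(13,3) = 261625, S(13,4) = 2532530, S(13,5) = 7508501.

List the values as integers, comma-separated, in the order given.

row 14: T[14][2]=2·4095+1=8191  T[14][3]=3·261625+4095=788970  T[14][4]=4·2532530+261625=10391745  T[14][5]=5·7508501+2532530=40075035
row 15: T[15][3]=3·788970+8191=2375101  T[15][4]=4·10391745+788970=42355950  T[15][5]=5·40075035+10391745=210766920
row 16: T[16][4]=4·42355950+2375101=171798901  T[16][5]=5·210766920+42355950=1096190550
Read S(16,4) = 171798901, S(16,5) = 1096190550.

171798901, 1096190550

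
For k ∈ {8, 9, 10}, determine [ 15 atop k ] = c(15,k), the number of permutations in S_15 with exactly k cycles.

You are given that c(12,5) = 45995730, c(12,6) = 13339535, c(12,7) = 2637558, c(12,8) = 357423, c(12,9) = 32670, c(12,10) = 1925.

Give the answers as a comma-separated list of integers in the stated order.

2681453775, 368411615, 37312275

i=13: T(13,6)=45995730+12·13339535=206070150 | T(13,7)=13339535+12·2637558=44990231 | T(13,8)=2637558+12·357423=6926634 | T(13,9)=357423+12·32670=749463 | T(13,10)=32670+12·1925=55770
i=14: T(14,7)=206070150+13·44990231=790943153 | T(14,8)=44990231+13·6926634=135036473 | T(14,9)=6926634+13·749463=16669653 | T(14,10)=749463+13·55770=1474473
i=15: T(15,8)=790943153+14·135036473=2681453775 | T(15,9)=135036473+14·16669653=368411615 | T(15,10)=16669653+14·1474473=37312275
Read c(15,8) = 2681453775, c(15,9) = 368411615, c(15,10) = 37312275.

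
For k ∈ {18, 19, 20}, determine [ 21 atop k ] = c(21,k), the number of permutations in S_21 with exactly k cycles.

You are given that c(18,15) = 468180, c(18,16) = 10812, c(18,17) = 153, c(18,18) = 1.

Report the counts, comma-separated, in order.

1256850, 20615, 210

r19: T_19,16=18×10812+468180=662796; T_19,17=18×153+10812=13566; T_19,18=18×1+153=171; T_19,19=18×0+1=1
r20: T_20,17=19×13566+662796=920550; T_20,18=19×171+13566=16815; T_20,19=19×1+171=190; T_20,20=19×0+1=1
r21: T_21,18=20×16815+920550=1256850; T_21,19=20×190+16815=20615; T_21,20=20×1+190=210
Read c(21,18) = 1256850, c(21,19) = 20615, c(21,20) = 210.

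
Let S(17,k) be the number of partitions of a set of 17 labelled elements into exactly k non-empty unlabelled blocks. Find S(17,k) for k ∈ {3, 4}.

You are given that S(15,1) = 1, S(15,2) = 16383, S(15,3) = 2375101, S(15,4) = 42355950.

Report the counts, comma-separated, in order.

@16  (16,2):16383·2+1→32767, (16,3):2375101·3+16383→7141686, (16,4):42355950·4+2375101→171798901
@17  (17,3):7141686·3+32767→21457825, (17,4):171798901·4+7141686→694337290
Read S(17,3) = 21457825, S(17,4) = 694337290.

21457825, 694337290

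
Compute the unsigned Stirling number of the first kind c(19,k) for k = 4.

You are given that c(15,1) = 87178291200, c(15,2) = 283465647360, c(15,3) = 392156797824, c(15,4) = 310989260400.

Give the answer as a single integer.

r16: T_16,1=15×87178291200+0=1307674368000; T_16,2=15×283465647360+87178291200=4339163001600; T_16,3=15×392156797824+283465647360=6165817614720; T_16,4=15×310989260400+392156797824=5056995703824
r17: T_17,2=16×4339163001600+1307674368000=70734282393600; T_17,3=16×6165817614720+4339163001600=102992244837120; T_17,4=16×5056995703824+6165817614720=87077748875904
r18: T_18,3=17×102992244837120+70734282393600=1821602444624640; T_18,4=17×87077748875904+102992244837120=1583313975727488
r19: T_19,4=18×1583313975727488+1821602444624640=30321254007719424
Read c(19,4) = 30321254007719424.

30321254007719424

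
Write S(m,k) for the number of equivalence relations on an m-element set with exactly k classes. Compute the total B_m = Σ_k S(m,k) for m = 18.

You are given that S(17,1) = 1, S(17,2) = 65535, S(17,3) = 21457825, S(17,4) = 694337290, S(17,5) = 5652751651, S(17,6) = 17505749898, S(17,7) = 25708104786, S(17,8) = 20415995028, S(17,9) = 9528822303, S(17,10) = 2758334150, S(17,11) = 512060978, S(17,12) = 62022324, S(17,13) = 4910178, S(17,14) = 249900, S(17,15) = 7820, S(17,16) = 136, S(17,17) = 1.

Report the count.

i=18: T(18,1)=0+1·1=1 | T(18,2)=1+2·65535=131071 | T(18,3)=65535+3·21457825=64439010 | T(18,4)=21457825+4·694337290=2798806985 | T(18,5)=694337290+5·5652751651=28958095545 | T(18,6)=5652751651+6·17505749898=110687251039 | T(18,7)=17505749898+7·25708104786=197462483400 | T(18,8)=25708104786+8·20415995028=189036065010 | T(18,9)=20415995028+9·9528822303=106175395755 | T(18,10)=9528822303+10·2758334150=37112163803 | T(18,11)=2758334150+11·512060978=8391004908 | T(18,12)=512060978+12·62022324=1256328866 | T(18,13)=62022324+13·4910178=125854638 | T(18,14)=4910178+14·249900=8408778 | T(18,15)=249900+15·7820=367200 | T(18,16)=7820+16·136=9996 | T(18,17)=136+17·1=153 | T(18,18)=1+18·0=1
B_18 = ΣS(18,k) = 1+131071+64439010+2798806985+28958095545+110687251039+197462483400+189036065010+106175395755+37112163803+8391004908+1256328866+125854638+8408778+367200+9996+153+1 = 682076806159

682076806159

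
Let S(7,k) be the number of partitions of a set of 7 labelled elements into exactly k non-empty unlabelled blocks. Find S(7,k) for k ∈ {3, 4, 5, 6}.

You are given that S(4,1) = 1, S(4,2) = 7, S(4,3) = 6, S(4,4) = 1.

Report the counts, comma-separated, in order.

301, 350, 140, 21

row 5: T[5][1]=1·1+0=1  T[5][2]=2·7+1=15  T[5][3]=3·6+7=25  T[5][4]=4·1+6=10  T[5][5]=5·0+1=1
row 6: T[6][2]=2·15+1=31  T[6][3]=3·25+15=90  T[6][4]=4·10+25=65  T[6][5]=5·1+10=15  T[6][6]=6·0+1=1
row 7: T[7][3]=3·90+31=301  T[7][4]=4·65+90=350  T[7][5]=5·15+65=140  T[7][6]=6·1+15=21
Read S(7,3) = 301, S(7,4) = 350, S(7,5) = 140, S(7,6) = 21.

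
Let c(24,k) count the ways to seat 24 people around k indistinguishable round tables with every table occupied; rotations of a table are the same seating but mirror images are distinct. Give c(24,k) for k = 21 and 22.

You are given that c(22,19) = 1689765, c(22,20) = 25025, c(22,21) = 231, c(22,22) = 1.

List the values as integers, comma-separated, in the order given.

i=23: T(23,20)=1689765+22·25025=2240315 | T(23,21)=25025+22·231=30107 | T(23,22)=231+22·1=253
i=24: T(24,21)=2240315+23·30107=2932776 | T(24,22)=30107+23·253=35926
Read c(24,21) = 2932776, c(24,22) = 35926.

2932776, 35926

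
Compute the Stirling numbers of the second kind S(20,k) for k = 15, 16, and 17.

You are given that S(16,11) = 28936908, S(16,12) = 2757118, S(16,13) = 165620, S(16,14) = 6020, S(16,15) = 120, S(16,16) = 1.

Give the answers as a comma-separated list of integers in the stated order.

452329200, 22350954, 741285

r17: T_17,12=12×2757118+28936908=62022324; T_17,13=13×165620+2757118=4910178; T_17,14=14×6020+165620=249900; T_17,15=15×120+6020=7820; T_17,16=16×1+120=136; T_17,17=17×0+1=1
r18: T_18,13=13×4910178+62022324=125854638; T_18,14=14×249900+4910178=8408778; T_18,15=15×7820+249900=367200; T_18,16=16×136+7820=9996; T_18,17=17×1+136=153
r19: T_19,14=14×8408778+125854638=243577530; T_19,15=15×367200+8408778=13916778; T_19,16=16×9996+367200=527136; T_19,17=17×153+9996=12597
r20: T_20,15=15×13916778+243577530=452329200; T_20,16=16×527136+13916778=22350954; T_20,17=17×12597+527136=741285
Read S(20,15) = 452329200, S(20,16) = 22350954, S(20,17) = 741285.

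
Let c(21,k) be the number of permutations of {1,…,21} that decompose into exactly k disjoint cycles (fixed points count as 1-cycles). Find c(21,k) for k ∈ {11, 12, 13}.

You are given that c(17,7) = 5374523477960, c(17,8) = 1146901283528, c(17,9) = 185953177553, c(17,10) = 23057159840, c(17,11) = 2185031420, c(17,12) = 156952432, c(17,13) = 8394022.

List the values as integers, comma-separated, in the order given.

i=18: T(18,8)=5374523477960+17·1146901283528=24871845297936 | T(18,9)=1146901283528+17·185953177553=4308105301929 | T(18,10)=185953177553+17·23057159840=577924894833 | T(18,11)=23057159840+17·2185031420=60202693980 | T(18,12)=2185031420+17·156952432=4853222764 | T(18,13)=156952432+17·8394022=299650806
i=19: T(19,9)=24871845297936+18·4308105301929=102417740732658 | T(19,10)=4308105301929+18·577924894833=14710753408923 | T(19,11)=577924894833+18·60202693980=1661573386473 | T(19,12)=60202693980+18·4853222764=147560703732 | T(19,13)=4853222764+18·299650806=10246937272
i=20: T(20,10)=102417740732658+19·14710753408923=381922055502195 | T(20,11)=14710753408923+19·1661573386473=46280647751910 | T(20,12)=1661573386473+19·147560703732=4465226757381 | T(20,13)=147560703732+19·10246937272=342252511900
i=21: T(21,11)=381922055502195+20·46280647751910=1307535010540395 | T(21,12)=46280647751910+20·4465226757381=135585182899530 | T(21,13)=4465226757381+20·342252511900=11310276995381
Read c(21,11) = 1307535010540395, c(21,12) = 135585182899530, c(21,13) = 11310276995381.

1307535010540395, 135585182899530, 11310276995381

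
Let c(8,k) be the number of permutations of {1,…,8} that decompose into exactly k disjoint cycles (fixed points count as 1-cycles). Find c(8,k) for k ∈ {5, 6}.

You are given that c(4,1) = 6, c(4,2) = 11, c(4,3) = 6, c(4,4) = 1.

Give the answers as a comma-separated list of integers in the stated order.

1960, 322

@5  (5,2):11·4+6→50, (5,3):6·4+11→35, (5,4):1·4+6→10, (5,5):0·4+1→1
@6  (6,3):35·5+50→225, (6,4):10·5+35→85, (6,5):1·5+10→15, (6,6):0·5+1→1
@7  (7,4):85·6+225→735, (7,5):15·6+85→175, (7,6):1·6+15→21
@8  (8,5):175·7+735→1960, (8,6):21·7+175→322
Read c(8,5) = 1960, c(8,6) = 322.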